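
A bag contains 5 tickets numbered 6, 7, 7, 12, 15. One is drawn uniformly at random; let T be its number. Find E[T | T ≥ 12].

P(T ≥ 12) = 2/5.
Σ over the event: 12·1/5 + 15·1/5 = 27/5.
E[T | T ≥ 12] = (27/5) / (2/5) = 27/2.

27/2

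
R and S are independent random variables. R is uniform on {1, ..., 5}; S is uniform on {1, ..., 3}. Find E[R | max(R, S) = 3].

12/5

P(max(R, S) = 3) = 1/3.
Summing R·P(x,y) over outcomes with max(R, S) = 3 gives 4/5.
E[R | max(R, S) = 3] = (4/5) / (1/3) = 12/5.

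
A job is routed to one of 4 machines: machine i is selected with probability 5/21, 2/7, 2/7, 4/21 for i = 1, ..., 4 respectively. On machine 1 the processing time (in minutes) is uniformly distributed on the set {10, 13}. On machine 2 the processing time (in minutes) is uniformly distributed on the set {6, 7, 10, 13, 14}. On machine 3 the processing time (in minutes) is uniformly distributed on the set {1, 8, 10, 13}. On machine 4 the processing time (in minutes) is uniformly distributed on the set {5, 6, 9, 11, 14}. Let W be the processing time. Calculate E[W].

E[W | machine 1] = (10+13)/2 = 23/2.
E[W | machine 2] = (6+7+10+13+14)/5 = 10.
E[W | machine 3] = (1+8+10+13)/4 = 8.
E[W | machine 4] = (5+6+9+11+14)/5 = 9.
By the law of total expectation,
E[W] = (5/21)·(23/2) + (2/7)·(10) + (2/7)·(8) + (4/21)·(9) = 403/42.

403/42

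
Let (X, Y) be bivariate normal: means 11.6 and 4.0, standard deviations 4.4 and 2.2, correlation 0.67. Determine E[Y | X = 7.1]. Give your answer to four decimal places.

2.4925

For a bivariate normal, E[Y | X=x] = μ_Y + ρ·(σ_Y/σ_X)·(x − μ_X).
E[Y | X=7.1] = 4.0 + (0.67)·(2.2/4.4)·(7.1 − (11.6)) = 4.0 + (0.335)·(-4.5) = 2.4925.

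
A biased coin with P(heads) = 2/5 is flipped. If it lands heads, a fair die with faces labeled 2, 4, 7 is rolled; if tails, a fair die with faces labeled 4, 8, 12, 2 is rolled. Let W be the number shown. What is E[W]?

E[W | heads] = (2+4+7)/3 = 13/3.
E[W | tails] = (4+8+12+2)/4 = 13/2.
By the law of total expectation,
E[W] = (2/5)·(13/3) + (3/5)·(13/2) = 169/30.

169/30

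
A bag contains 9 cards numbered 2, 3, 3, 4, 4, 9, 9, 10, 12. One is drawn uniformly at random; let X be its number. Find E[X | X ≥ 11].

12

P(X ≥ 11) = 1/9.
Σ over the event: 12·1/9 = 4/3.
E[X | X ≥ 11] = (4/3) / (1/9) = 12.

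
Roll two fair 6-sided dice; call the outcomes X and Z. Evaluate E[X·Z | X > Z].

35/3

P(X > Z) = 5/12.
Summing XZ·P(x,y) over outcomes with X > Z gives 175/36.
E[X·Z | X > Z] = (175/36) / (5/12) = 35/3.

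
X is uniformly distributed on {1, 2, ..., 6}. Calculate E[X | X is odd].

3

Given X is odd, X is equally likely to be any of {1, 3, 5}.
E[X | X is odd] = (1 + 3 + 5) / 3 = 3.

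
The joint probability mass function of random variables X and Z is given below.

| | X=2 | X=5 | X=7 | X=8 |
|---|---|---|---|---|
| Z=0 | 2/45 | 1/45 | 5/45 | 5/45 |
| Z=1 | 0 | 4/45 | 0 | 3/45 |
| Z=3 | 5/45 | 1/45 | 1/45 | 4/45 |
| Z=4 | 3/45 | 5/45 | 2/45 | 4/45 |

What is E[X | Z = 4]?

P(Z = 4) = 14/45.
Σ X·P over the event = 2·(3/45) + 5·(5/45) + 7·(2/45) + 8·(4/45) = 77/45.
E[X | Z = 4] = (77/45) / (14/45) = 11/2.

11/2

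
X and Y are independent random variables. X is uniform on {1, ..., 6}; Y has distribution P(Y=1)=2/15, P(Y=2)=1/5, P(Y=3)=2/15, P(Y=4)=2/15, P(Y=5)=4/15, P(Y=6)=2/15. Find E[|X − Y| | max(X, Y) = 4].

26/15

P(max(X, Y) = 4) = 1/6.
Summing |X−Y|·P(x,y) over outcomes with max(X, Y) = 4 gives 13/45.
E[|X − Y| | max(X, Y) = 4] = (13/45) / (1/6) = 26/15.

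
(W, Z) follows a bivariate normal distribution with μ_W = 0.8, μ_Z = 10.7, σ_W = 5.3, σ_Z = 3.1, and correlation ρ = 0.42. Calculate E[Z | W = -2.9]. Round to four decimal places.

9.7911

The regression of Z on W has slope ρ·σ_Z/σ_W and passes through (μ_W, μ_Z).
E[Z | W=-2.9] = 10.7 + (0.42)·(3.1/5.3)·(-2.9 − (0.8)) = 10.7 + (0.24566)·(-3.7) = 9.7911.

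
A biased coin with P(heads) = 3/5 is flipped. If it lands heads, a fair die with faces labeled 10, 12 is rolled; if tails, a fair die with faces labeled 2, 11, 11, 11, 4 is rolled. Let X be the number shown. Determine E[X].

E[X | heads] = (10+12)/2 = 11.
E[X | tails] = (2+11+11+11+4)/5 = 39/5.
By the law of total expectation,
E[X] = (3/5)·(11) + (2/5)·(39/5) = 243/25.

243/25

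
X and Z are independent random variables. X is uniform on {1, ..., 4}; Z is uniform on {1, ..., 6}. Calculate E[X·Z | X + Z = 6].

15/2

Outcomes with X + Z = 6: (1,5), (2,4), (3,3), (4,2), each with probability 1/24.
E[X·Z | X + Z = 6] = (5 + 8 + 9 + 8) / 4 = 15/2.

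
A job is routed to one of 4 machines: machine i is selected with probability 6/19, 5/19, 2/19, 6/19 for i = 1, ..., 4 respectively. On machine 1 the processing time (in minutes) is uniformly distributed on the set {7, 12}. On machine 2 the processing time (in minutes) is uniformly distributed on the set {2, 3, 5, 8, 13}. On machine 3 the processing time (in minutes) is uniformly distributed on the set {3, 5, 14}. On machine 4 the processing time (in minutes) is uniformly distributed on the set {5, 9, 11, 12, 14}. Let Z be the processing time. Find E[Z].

E[Z | machine 1] = (7+12)/2 = 19/2.
E[Z | machine 2] = (2+3+5+8+13)/5 = 31/5.
E[Z | machine 3] = (3+5+14)/3 = 22/3.
E[Z | machine 4] = (5+9+11+12+14)/5 = 51/5.
By the law of total expectation,
E[Z] = (6/19)·(19/2) + (5/19)·(31/5) + (2/19)·(22/3) + (6/19)·(51/5) = 2458/285.

2458/285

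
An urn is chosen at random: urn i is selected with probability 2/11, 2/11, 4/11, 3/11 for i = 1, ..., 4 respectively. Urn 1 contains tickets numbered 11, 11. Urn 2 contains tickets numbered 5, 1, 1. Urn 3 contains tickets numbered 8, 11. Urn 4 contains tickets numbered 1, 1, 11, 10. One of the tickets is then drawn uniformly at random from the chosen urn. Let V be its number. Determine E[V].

983/132

E[V | urn 1] = (11+11)/2 = 11.
E[V | urn 2] = (5+1+1)/3 = 7/3.
E[V | urn 3] = (8+11)/2 = 19/2.
E[V | urn 4] = (1+1+11+10)/4 = 23/4.
By the law of total expectation,
E[V] = (2/11)·(11) + (2/11)·(7/3) + (4/11)·(19/2) + (3/11)·(23/4) = 983/132.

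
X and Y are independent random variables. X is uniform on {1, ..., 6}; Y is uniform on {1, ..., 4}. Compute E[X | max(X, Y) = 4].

22/7

P(max(X, Y) = 4) = 7/24.
Summing X·P(x,y) over outcomes with max(X, Y) = 4 gives 11/12.
E[X | max(X, Y) = 4] = (11/12) / (7/24) = 22/7.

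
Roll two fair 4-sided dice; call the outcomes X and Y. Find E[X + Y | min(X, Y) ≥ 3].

7

Outcomes with min(X, Y) ≥ 3: (3,3), (3,4), (4,3), (4,4), each with probability 1/16.
E[X + Y | min(X, Y) ≥ 3] = (6 + 7 + 7 + 8) / 4 = 7.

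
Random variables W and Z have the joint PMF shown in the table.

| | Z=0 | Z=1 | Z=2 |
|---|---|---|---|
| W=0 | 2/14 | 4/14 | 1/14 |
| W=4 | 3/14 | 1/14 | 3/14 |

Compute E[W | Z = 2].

P(Z = 2) = 2/7.
Summing W·P(W=x,Z=y) over the conditioning event gives 6/7.
E[W | Z = 2] = (6/7) / (2/7) = 3.

3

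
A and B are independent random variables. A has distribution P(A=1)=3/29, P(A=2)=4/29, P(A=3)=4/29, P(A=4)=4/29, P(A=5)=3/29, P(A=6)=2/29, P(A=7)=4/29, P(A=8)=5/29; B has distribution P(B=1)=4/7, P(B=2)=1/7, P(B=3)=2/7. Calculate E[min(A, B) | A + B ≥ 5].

132/73

P(A + B ≥ 5) = 146/203.
Summing min(A,B)·P(x,y) over outcomes with A + B ≥ 5 gives 264/203.
E[min(A, B) | A + B ≥ 5] = (264/203) / (146/203) = 132/73.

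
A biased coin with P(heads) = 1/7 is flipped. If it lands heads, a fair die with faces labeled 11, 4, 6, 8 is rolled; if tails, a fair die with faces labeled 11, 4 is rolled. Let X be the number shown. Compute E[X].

209/28

E[X | heads] = (11+4+6+8)/4 = 29/4.
E[X | tails] = (11+4)/2 = 15/2.
By the law of total expectation,
E[X] = (1/7)·(29/4) + (6/7)·(15/2) = 209/28.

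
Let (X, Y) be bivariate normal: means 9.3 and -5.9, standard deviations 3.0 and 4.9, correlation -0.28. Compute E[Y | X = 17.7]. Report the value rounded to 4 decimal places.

E[Y | X=x] = μ_Y + ρ(σ_Y/σ_X)(x − μ_X) for jointly normal variables.
E[Y | X=17.7] = -5.9 + (-0.28)·(4.9/3.0)·(17.7 − (9.3)) = -5.9 + (-0.45733)·(8.4) = -9.7416.

-9.7416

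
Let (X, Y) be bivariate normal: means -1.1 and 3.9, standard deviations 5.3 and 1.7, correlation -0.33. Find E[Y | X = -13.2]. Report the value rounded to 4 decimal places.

For a bivariate normal, E[Y | X=x] = μ_Y + ρ·(σ_Y/σ_X)·(x − μ_X).
E[Y | X=-13.2] = 3.9 + (-0.33)·(1.7/5.3)·(-13.2 − (-1.1)) = 3.9 + (-0.10585)·(-12.1) = 5.1808.

5.1808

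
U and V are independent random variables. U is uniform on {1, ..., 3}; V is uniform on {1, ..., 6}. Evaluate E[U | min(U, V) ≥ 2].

P(min(U, V) ≥ 2) = 5/9.
Summing U·P(x,y) over outcomes with min(U, V) ≥ 2 gives 25/18.
E[U | min(U, V) ≥ 2] = (25/18) / (5/9) = 5/2.

5/2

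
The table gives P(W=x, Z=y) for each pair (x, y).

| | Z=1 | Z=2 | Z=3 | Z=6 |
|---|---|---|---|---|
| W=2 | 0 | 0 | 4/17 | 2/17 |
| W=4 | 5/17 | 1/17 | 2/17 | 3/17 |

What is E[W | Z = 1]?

4

P(Z = 1) = 5/17.
Σ W·P over the event = 4·(5/17) = 20/17.
E[W | Z = 1] = (20/17) / (5/17) = 4.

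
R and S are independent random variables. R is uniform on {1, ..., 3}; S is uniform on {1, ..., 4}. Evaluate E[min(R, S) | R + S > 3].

17/9

Outcomes with R + S > 3: (1,3), (1,4), (2,2), (2,3), (2,4), (3,1), (3,2), (3,3), (3,4), each with probability 1/12.
E[min(R, S) | R + S > 3] = (1 + 1 + 2 + 2 + 2 + 1 + 2 + 3 + 3) / 9 = 17/9.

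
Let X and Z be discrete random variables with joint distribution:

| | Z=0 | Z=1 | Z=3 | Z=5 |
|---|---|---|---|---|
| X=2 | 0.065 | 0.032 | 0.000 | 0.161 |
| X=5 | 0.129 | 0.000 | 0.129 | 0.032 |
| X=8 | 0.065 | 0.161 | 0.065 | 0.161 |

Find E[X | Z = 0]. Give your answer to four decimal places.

P(Z = 0) = 0.259.
Summing X·P(X=x,Z=y) over the conditioning event gives 1.295.
E[X | Z = 0] = (1.295) / (0.259) = 5.0000.

5.0000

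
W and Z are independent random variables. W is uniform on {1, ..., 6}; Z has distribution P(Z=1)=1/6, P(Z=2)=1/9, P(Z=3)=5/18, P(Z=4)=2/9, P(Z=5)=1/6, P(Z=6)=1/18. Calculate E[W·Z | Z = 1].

7/2

P(Z = 1) = 1/6.
Summing WZ·P(x,y) over outcomes with Z = 1 gives 7/12.
E[W·Z | Z = 1] = (7/12) / (1/6) = 7/2.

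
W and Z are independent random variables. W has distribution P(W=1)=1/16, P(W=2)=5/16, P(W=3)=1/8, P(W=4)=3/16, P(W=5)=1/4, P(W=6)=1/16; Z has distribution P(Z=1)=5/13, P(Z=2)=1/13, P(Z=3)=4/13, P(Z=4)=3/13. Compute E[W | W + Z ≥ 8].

P(W + Z ≥ 8) = 45/208.
Summing W·P(x,y) over outcomes with W + Z ≥ 8 gives 14/13.
E[W | W + Z ≥ 8] = (14/13) / (45/208) = 224/45.

224/45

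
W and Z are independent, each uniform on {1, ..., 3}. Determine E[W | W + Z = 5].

5/2

P(W + Z = 5) = 2/9.
Summing W·P(x,y) over outcomes with W + Z = 5 gives 5/9.
E[W | W + Z = 5] = (5/9) / (2/9) = 5/2.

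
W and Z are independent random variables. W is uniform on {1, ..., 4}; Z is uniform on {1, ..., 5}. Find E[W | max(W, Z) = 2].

5/3

P(max(W, Z) = 2) = 3/20.
Summing W·P(x,y) over outcomes with max(W, Z) = 2 gives 1/4.
E[W | max(W, Z) = 2] = (1/4) / (3/20) = 5/3.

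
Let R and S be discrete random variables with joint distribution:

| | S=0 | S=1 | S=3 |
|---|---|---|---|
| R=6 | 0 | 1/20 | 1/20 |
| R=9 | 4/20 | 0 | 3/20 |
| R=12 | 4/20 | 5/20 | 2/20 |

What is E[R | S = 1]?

P(S = 1) = 3/10.
Σ R·P over the event = 6·(1/20) + 12·(5/20) = 33/10.
E[R | S = 1] = (33/10) / (3/10) = 11.

11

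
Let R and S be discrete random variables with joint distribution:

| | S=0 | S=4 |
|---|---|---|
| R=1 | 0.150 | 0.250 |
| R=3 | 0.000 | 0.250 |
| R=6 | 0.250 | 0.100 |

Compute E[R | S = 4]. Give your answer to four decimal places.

P(S = 4) = 0.600.
Σ R·P over the event = 1·(0.250) + 3·(0.250) + 6·(0.100) = 1.600.
E[R | S = 4] = (1.600) / (0.600) = 2.6667.

2.6667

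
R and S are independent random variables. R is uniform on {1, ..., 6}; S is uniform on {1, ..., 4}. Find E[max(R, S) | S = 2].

Outcomes with S = 2: (1,2), (2,2), (3,2), (4,2), (5,2), (6,2), each with probability 1/24.
E[max(R, S) | S = 2] = (2 + 2 + 3 + 4 + 5 + 6) / 6 = 11/3.

11/3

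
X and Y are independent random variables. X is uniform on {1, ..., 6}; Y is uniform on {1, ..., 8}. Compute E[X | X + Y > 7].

P(X + Y > 7) = 9/16.
Summing X·P(x,y) over outcomes with X + Y > 7 gives 7/3.
E[X | X + Y > 7] = (7/3) / (9/16) = 112/27.

112/27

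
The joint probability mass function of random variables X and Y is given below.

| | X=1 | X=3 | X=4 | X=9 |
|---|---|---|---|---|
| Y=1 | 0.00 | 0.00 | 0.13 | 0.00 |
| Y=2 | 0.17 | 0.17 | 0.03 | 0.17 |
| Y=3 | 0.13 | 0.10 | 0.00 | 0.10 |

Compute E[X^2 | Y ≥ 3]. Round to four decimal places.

P(Y ≥ 3) = 0.33.
Σ X^2·P over the event = 1·(0.13) + 9·(0.10) + 81·(0.10) = 9.13.
E[X^2 | Y ≥ 3] = (9.13) / (0.33) = 27.6667.

27.6667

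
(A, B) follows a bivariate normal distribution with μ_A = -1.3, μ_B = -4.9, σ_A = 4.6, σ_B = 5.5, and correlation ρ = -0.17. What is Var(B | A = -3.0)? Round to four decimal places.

29.3758

Var(B | A=x) = (1 − ρ²)·σ_B².
Var(B | A=-3.0) = (5.5)²·(1 − (-0.17)²) = 30.25·0.9711 = 29.3758.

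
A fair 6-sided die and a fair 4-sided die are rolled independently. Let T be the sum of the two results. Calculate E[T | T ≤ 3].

8/3

P(T ≤ 3) = 1/8.
Σ over the event: 2·1/24 + 3·1/12 = 1/3.
E[T | T ≤ 3] = (1/3) / (1/8) = 8/3.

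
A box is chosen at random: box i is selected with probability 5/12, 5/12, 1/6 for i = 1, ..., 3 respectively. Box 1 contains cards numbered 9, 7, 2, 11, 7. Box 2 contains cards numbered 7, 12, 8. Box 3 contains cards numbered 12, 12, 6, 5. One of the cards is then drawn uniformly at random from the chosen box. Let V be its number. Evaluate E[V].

197/24

E[V | box 1] = (9+7+2+11+7)/5 = 36/5.
E[V | box 2] = (7+12+8)/3 = 9.
E[V | box 3] = (12+12+6+5)/4 = 35/4.
E[V] = (5/12)·(36/5) + (5/12)·(9) + (1/6)·(35/4) = 197/24.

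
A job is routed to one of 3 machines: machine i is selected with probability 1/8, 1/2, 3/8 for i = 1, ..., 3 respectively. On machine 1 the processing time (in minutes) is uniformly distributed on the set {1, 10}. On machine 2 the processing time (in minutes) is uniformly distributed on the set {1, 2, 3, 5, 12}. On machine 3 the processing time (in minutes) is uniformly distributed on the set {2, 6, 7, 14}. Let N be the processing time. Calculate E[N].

913/160

E[N | machine 1] = (1+10)/2 = 11/2.
E[N | machine 2] = (1+2+3+5+12)/5 = 23/5.
E[N | machine 3] = (2+6+7+14)/4 = 29/4.
By the law of total expectation,
E[N] = (1/8)·(11/2) + (1/2)·(23/5) + (3/8)·(29/4) = 913/160.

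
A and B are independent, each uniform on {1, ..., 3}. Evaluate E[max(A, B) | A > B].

Outcomes with A > B: (2,1), (3,1), (3,2), each with probability 1/9.
E[max(A, B) | A > B] = (2 + 3 + 3) / 3 = 8/3.

8/3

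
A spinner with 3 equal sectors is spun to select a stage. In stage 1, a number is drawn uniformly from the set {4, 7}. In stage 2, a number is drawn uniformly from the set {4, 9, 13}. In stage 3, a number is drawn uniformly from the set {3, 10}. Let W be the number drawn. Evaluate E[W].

62/9

E[W | stage 1] = (4+7)/2 = 11/2.
E[W | stage 2] = (4+9+13)/3 = 26/3.
E[W | stage 3] = (3+10)/2 = 13/2.
By the law of total expectation,
E[W] = (1/3)·(11/2) + (1/3)·(26/3) + (1/3)·(13/2) = 62/9.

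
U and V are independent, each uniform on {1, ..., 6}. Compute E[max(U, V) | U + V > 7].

P(U + V > 7) = 5/12.
Summing max(U,V)·P(x,y) over outcomes with U + V > 7 gives 83/36.
E[max(U, V) | U + V > 7] = (83/36) / (5/12) = 83/15.

83/15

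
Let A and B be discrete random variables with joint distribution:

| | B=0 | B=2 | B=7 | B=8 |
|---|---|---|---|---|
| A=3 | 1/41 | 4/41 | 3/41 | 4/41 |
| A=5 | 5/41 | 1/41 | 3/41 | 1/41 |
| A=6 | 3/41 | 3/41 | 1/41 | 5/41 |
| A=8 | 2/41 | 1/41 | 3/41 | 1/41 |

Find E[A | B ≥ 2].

76/15

P(B ≥ 2) = 30/41.
Summing A·P(A=x,B=y) over the conditioning event gives 152/41.
E[A | B ≥ 2] = (152/41) / (30/41) = 76/15.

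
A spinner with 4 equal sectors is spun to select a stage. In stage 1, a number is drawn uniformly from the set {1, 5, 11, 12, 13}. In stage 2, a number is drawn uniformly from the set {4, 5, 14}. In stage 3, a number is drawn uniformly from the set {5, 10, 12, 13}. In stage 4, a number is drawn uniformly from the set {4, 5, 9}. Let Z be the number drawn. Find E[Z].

E[Z | stage 1] = (1+5+11+12+13)/5 = 42/5.
E[Z | stage 2] = (4+5+14)/3 = 23/3.
E[Z | stage 3] = (5+10+12+13)/4 = 10.
E[Z | stage 4] = (4+5+9)/3 = 6.
By the law of total expectation,
E[Z] = (1/4)·(42/5) + (1/4)·(23/3) + (1/4)·(10) + (1/4)·(6) = 481/60.

481/60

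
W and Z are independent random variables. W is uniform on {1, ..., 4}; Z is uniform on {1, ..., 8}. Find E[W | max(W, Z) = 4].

22/7

P(max(W, Z) = 4) = 7/32.
Summing W·P(x,y) over outcomes with max(W, Z) = 4 gives 11/16.
E[W | max(W, Z) = 4] = (11/16) / (7/32) = 22/7.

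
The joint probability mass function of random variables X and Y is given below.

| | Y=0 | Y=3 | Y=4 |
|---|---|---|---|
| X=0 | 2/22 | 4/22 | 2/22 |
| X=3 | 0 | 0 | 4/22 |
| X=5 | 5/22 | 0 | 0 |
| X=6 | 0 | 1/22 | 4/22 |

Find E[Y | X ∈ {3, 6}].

P(X ∈ {3, 6}) = 9/22.
Σ Y·P over the event = 4·(4/22) + 3·(1/22) + 4·(4/22) = 35/22.
E[Y | X ∈ {3, 6}] = (35/22) / (9/22) = 35/9.

35/9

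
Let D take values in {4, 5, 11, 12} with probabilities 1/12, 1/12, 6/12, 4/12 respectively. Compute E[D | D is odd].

71/7

P(D is odd) = 7/12.
Σ over the event: 5·1/12 + 11·1/2 = 71/12.
E[D | D is odd] = (71/12) / (7/12) = 71/7.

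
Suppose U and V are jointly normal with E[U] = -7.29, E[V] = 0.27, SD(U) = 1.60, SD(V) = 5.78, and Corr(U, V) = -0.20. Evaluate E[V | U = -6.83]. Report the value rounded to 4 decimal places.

-0.0624

The regression of V on U has slope ρ·σ_V/σ_U and passes through (μ_U, μ_V).
E[V | U=-6.83] = 0.27 + (-0.20)·(5.78/1.60)·(-6.83 − (-7.29)) = 0.27 + (-0.7225)·(0.46) = -0.0624.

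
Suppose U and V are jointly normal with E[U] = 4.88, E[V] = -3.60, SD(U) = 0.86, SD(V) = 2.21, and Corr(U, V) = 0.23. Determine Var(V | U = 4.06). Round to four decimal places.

4.6257

For a bivariate normal, Var(V | U=x) = σ_V²(1 − ρ²).
Var(V | U=4.06) = (2.21)²·(1 − (0.23)²) = 4.8841·0.9471 = 4.6257.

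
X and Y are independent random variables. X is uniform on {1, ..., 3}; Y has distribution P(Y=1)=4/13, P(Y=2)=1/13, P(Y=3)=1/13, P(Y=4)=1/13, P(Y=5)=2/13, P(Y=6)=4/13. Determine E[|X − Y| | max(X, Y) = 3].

P(max(X, Y) = 3) = 8/39.
Summing |X−Y|·P(x,y) over outcomes with max(X, Y) = 3 gives 4/13.
E[|X − Y| | max(X, Y) = 3] = (4/13) / (8/39) = 3/2.

3/2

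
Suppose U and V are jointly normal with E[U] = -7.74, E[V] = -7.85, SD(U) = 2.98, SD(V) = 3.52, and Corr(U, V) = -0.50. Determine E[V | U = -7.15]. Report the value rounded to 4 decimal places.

For a bivariate normal, E[V | U=x] = μ_V + ρ·(σ_V/σ_U)·(x − μ_U).
E[V | U=-7.15] = -7.85 + (-0.50)·(3.52/2.98)·(-7.15 − (-7.74)) = -7.85 + (-0.5906)·(0.59) = -8.1985.

-8.1985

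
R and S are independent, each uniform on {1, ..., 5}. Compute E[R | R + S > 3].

71/22

P(R + S > 3) = 22/25.
Summing R·P(x,y) over outcomes with R + S > 3 gives 71/25.
E[R | R + S > 3] = (71/25) / (22/25) = 71/22.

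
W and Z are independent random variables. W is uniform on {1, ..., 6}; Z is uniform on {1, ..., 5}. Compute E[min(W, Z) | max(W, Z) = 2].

4/3

P(max(W, Z) = 2) = 1/10.
Summing min(W,Z)·P(x,y) over outcomes with max(W, Z) = 2 gives 2/15.
E[min(W, Z) | max(W, Z) = 2] = (2/15) / (1/10) = 4/3.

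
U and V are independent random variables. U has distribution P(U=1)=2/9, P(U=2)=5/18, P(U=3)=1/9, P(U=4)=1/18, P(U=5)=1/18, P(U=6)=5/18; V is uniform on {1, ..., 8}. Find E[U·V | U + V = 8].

P(U + V = 8) = 1/8.
Summing UV·P(x,y) over outcomes with U + V = 8 gives 209/144.
E[U·V | U + V = 8] = (209/144) / (1/8) = 209/18.

209/18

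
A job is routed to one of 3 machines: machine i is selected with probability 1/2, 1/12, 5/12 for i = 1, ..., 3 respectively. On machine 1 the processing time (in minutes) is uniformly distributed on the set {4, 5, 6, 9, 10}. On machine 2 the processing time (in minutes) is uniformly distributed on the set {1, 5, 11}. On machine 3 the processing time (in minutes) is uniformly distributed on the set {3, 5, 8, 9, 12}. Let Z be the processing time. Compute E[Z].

E[Z | machine 1] = (4+5+6+9+10)/5 = 34/5.
E[Z | machine 2] = (1+5+11)/3 = 17/3.
E[Z | machine 3] = (3+5+8+9+12)/5 = 37/5.
E[Z] = (1/2)·(34/5) + (1/12)·(17/3) + (5/12)·(37/5) = 313/45.

313/45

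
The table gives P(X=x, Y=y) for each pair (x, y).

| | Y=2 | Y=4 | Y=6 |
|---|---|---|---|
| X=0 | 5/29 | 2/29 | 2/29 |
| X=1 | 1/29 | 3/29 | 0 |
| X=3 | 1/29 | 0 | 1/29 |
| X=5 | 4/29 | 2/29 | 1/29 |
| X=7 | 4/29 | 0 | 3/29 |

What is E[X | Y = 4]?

13/7

P(Y = 4) = 7/29.
Σ X·P over the event = 0·(2/29) + 1·(3/29) + 5·(2/29) = 13/29.
E[X | Y = 4] = (13/29) / (7/29) = 13/7.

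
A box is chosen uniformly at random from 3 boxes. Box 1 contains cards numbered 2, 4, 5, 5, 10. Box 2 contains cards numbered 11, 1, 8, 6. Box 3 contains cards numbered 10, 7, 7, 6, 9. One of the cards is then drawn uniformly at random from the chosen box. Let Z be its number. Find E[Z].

E[Z | box 1] = (2+4+5+5+10)/5 = 26/5.
E[Z | box 2] = (11+1+8+6)/4 = 13/2.
E[Z | box 3] = (10+7+7+6+9)/5 = 39/5.
E[Z] = (1/3)·(26/5) + (1/3)·(13/2) + (1/3)·(39/5) = 13/2.

13/2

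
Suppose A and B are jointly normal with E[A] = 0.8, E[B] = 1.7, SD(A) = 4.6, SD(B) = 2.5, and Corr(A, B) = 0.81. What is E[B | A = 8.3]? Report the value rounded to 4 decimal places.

E[B | A=x] = μ_B + ρ(σ_B/σ_A)(x − μ_A) for jointly normal variables.
E[B | A=8.3] = 1.7 + (0.81)·(2.5/4.6)·(8.3 − (0.8)) = 1.7 + (0.440217)·(7.5) = 5.0016.

5.0016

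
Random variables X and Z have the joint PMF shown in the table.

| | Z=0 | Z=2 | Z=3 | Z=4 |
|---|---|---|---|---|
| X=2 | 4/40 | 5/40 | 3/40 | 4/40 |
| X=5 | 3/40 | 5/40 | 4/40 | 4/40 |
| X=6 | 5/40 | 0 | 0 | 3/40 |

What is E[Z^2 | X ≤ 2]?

P(X ≤ 2) = 2/5.
Σ Z^2·P over the event = 0·(4/40) + 4·(5/40) + 9·(3/40) + 16·(4/40) = 111/40.
E[Z^2 | X ≤ 2] = (111/40) / (2/5) = 111/16.

111/16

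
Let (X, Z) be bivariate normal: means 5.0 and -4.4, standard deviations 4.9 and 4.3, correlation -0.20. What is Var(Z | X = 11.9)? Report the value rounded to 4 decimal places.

The conditional variance in a bivariate normal is σ_Z²(1 − ρ²), independent of x.
Var(Z | X=11.9) = (4.3)²·(1 − (-0.20)²) = 18.49·0.96 = 17.7504.

17.7504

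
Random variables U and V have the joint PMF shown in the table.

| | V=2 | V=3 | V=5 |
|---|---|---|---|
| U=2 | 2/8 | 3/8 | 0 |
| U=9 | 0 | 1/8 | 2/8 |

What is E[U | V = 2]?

P(V = 2) = 1/4.
Σ U·P over the event = 2·(2/8) = 1/2.
E[U | V = 2] = (1/2) / (1/4) = 2.

2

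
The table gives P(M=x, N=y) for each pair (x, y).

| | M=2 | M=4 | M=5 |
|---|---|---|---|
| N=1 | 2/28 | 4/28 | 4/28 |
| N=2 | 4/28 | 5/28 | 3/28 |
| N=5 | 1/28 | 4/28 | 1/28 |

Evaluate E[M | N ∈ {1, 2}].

P(N ∈ {1, 2}) = 11/14.
Σ M·P over the event = 2·(2/28) + 2·(4/28) + 4·(4/28) + 4·(5/28) + 5·(4/28) + 5·(3/28) = 83/28.
E[M | N ∈ {1, 2}] = (83/28) / (11/14) = 83/22.

83/22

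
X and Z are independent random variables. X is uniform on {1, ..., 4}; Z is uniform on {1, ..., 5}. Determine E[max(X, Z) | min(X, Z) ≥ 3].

25/6

Outcomes with min(X, Z) ≥ 3: (3,3), (3,4), (3,5), (4,3), (4,4), (4,5), each with probability 1/20.
E[max(X, Z) | min(X, Z) ≥ 3] = (3 + 4 + 5 + 4 + 4 + 5) / 6 = 25/6.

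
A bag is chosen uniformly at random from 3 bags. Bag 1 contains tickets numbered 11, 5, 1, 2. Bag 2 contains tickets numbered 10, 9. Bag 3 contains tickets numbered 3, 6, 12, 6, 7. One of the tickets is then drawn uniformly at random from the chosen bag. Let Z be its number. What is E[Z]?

E[Z | bag 1] = (11+5+1+2)/4 = 19/4.
E[Z | bag 2] = (10+9)/2 = 19/2.
E[Z | bag 3] = (3+6+12+6+7)/5 = 34/5.
E[Z] = (1/3)·(19/4) + (1/3)·(19/2) + (1/3)·(34/5) = 421/60.

421/60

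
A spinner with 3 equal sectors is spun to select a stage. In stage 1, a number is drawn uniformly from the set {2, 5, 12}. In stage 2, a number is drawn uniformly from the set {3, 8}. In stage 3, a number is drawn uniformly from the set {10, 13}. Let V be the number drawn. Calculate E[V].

70/9

E[V | stage 1] = (2+5+12)/3 = 19/3.
E[V | stage 2] = (3+8)/2 = 11/2.
E[V | stage 3] = (10+13)/2 = 23/2.
E[V] = (1/3)·(19/3) + (1/3)·(11/2) + (1/3)·(23/2) = 70/9.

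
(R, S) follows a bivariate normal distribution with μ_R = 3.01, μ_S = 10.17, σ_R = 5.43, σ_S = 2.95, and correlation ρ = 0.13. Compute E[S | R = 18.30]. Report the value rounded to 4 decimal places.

11.2499

For a bivariate normal, E[S | R=x] = μ_S + ρ·(σ_S/σ_R)·(x − μ_R).
E[S | R=18.30] = 10.17 + (0.13)·(2.95/5.43)·(18.30 − (3.01)) = 10.17 + (0.070626)·(15.29) = 11.2499.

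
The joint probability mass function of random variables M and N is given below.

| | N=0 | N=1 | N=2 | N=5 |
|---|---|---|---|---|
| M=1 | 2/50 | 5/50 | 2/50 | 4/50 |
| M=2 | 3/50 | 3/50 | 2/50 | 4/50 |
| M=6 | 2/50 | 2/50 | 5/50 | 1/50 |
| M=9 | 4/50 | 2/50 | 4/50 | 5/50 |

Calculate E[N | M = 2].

P(M = 2) = 6/25.
Summing N·P(M=x,N=y) over the conditioning event gives 27/50.
E[N | M = 2] = (27/50) / (6/25) = 9/4.

9/4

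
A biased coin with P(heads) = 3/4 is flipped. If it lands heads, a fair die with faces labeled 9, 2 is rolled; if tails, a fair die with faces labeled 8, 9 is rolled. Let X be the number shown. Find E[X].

E[X | heads] = (9+2)/2 = 11/2.
E[X | tails] = (8+9)/2 = 17/2.
By the law of total expectation,
E[X] = (3/4)·(11/2) + (1/4)·(17/2) = 25/4.

25/4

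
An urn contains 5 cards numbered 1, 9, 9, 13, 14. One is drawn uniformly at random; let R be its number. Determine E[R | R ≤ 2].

1

P(R ≤ 2) = 1/5.
Σ over the event: 1·1/5 = 1/5.
E[R | R ≤ 2] = (1/5) / (1/5) = 1.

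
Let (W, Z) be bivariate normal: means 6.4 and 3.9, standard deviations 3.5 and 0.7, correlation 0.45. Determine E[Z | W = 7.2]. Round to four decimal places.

E[Z | W=x] = μ_Z + ρ(σ_Z/σ_W)(x − μ_W) for jointly normal variables.
E[Z | W=7.2] = 3.9 + (0.45)·(0.7/3.5)·(7.2 − (6.4)) = 3.9 + (0.09)·(0.8) = 3.9720.

3.9720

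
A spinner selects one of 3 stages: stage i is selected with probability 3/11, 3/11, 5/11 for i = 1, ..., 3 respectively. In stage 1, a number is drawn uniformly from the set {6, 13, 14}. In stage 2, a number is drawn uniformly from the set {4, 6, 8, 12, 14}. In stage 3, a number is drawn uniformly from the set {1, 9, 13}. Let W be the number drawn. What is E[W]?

E[W | stage 1] = (6+13+14)/3 = 11.
E[W | stage 2] = (4+6+8+12+14)/5 = 44/5.
E[W | stage 3] = (1+9+13)/3 = 23/3.
E[W] = (3/11)·(11) + (3/11)·(44/5) + (5/11)·(23/3) = 1466/165.

1466/165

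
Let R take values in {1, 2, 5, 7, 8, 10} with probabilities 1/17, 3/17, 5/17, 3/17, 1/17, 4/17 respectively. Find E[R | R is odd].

47/9

P(R is odd) = 9/17.
Σ over the event: 1·1/17 + 5·5/17 + 7·3/17 = 47/17.
E[R | R is odd] = (47/17) / (9/17) = 47/9.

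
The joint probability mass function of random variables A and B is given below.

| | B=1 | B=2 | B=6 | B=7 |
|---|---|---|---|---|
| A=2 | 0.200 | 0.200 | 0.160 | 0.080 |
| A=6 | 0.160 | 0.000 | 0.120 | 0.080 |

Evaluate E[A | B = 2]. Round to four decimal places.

2.0000

P(B = 2) = 0.200.
Σ A·P over the event = 2·(0.200) = 0.400.
E[A | B = 2] = (0.400) / (0.200) = 2.0000.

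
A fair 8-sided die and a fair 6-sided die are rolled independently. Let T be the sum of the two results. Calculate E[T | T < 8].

P(T < 8) = 7/16.
Σ over the event: 2·1/48 + 3·1/24 + 4·1/16 + 5·1/12 + 6·5/48 + 7·1/8 = 7/3.
E[T | T < 8] = (7/3) / (7/16) = 16/3.

16/3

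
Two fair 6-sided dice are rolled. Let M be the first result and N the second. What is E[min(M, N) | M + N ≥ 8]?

19/5

P(M + N ≥ 8) = 5/12.
Summing min(M,N)·P(x,y) over outcomes with M + N ≥ 8 gives 19/12.
E[min(M, N) | M + N ≥ 8] = (19/12) / (5/12) = 19/5.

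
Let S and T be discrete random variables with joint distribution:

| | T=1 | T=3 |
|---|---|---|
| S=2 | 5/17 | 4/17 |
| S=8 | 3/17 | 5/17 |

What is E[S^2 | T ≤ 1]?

53/2

P(T ≤ 1) = 8/17.
Σ S^2·P over the event = 4·(5/17) + 64·(3/17) = 212/17.
E[S^2 | T ≤ 1] = (212/17) / (8/17) = 53/2.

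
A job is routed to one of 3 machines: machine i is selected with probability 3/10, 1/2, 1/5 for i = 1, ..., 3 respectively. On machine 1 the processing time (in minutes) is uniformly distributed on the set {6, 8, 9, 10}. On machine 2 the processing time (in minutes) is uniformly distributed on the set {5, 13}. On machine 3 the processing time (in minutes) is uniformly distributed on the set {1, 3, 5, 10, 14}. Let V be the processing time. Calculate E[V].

E[V | machine 1] = (6+8+9+10)/4 = 33/4.
E[V | machine 2] = (5+13)/2 = 9.
E[V | machine 3] = (1+3+5+10+14)/5 = 33/5.
By the law of total expectation,
E[V] = (3/10)·(33/4) + (1/2)·(9) + (1/5)·(33/5) = 1659/200.

1659/200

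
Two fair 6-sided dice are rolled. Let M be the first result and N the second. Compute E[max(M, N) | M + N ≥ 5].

P(M + N ≥ 5) = 5/6.
Summing max(M,N)·P(x,y) over outcomes with M + N ≥ 5 gives 37/9.
E[max(M, N) | M + N ≥ 5] = (37/9) / (5/6) = 74/15.

74/15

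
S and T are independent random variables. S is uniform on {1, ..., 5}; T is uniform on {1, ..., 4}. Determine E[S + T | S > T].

Outcomes with S > T: (2,1), (3,1), (3,2), (4,1), (4,2), (4,3), (5,1), (5,2), (5,3), (5,4), each with probability 1/20.
E[S + T | S > T] = (3 + 4 + 5 + 5 + 6 + 7 + 6 + 7 + 8 + 9) / 10 = 6.

6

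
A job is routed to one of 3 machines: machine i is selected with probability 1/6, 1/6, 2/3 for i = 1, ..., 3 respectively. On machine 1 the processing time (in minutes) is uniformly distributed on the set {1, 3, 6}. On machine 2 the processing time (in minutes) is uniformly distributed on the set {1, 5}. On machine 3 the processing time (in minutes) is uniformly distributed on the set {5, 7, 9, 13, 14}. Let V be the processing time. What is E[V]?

E[V | machine 1] = (1+3+6)/3 = 10/3.
E[V | machine 2] = (1+5)/2 = 3.
E[V | machine 3] = (5+7+9+13+14)/5 = 48/5.
By the law of total expectation,
E[V] = (1/6)·(10/3) + (1/6)·(3) + (2/3)·(48/5) = 671/90.

671/90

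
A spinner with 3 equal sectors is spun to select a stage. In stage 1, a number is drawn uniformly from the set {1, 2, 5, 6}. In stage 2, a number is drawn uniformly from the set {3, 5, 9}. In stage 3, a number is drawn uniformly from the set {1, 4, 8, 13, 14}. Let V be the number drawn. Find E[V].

103/18

E[V | stage 1] = (1+2+5+6)/4 = 7/2.
E[V | stage 2] = (3+5+9)/3 = 17/3.
E[V | stage 3] = (1+4+8+13+14)/5 = 8.
By the law of total expectation,
E[V] = (1/3)·(7/2) + (1/3)·(17/3) + (1/3)·(8) = 103/18.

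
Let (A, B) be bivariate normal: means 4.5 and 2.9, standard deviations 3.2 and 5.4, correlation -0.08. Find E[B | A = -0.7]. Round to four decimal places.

The regression of B on A has slope ρ·σ_B/σ_A and passes through (μ_A, μ_B).
E[B | A=-0.7] = 2.9 + (-0.08)·(5.4/3.2)·(-0.7 − (4.5)) = 2.9 + (-0.135)·(-5.2) = 3.6020.

3.6020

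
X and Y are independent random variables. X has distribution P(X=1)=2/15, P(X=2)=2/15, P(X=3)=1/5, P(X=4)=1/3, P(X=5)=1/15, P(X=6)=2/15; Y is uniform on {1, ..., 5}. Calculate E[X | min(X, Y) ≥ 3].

46/11

P(min(X, Y) ≥ 3) = 11/25.
Summing X·P(x,y) over outcomes with min(X, Y) ≥ 3 gives 46/25.
E[X | min(X, Y) ≥ 3] = (46/25) / (11/25) = 46/11.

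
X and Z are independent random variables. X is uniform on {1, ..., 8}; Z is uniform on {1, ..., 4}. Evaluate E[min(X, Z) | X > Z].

P(X > Z) = 11/16.
Summing min(X,Z)·P(x,y) over outcomes with X > Z gives 25/16.
E[min(X, Z) | X > Z] = (25/16) / (11/16) = 25/11.

25/11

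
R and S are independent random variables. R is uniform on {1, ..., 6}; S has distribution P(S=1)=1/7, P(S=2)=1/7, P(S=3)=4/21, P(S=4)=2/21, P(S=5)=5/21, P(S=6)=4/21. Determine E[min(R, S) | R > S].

P(R > S) = 8/21.
Summing min(R,S)·P(x,y) over outcomes with R > S gives 58/63.
E[min(R, S) | R > S] = (58/63) / (8/21) = 29/12.

29/12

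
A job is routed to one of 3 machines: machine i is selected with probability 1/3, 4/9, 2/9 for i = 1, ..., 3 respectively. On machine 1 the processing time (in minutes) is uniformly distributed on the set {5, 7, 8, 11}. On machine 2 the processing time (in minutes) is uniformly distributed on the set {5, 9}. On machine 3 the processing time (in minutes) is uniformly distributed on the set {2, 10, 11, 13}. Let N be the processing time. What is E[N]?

E[N | machine 1] = (5+7+8+11)/4 = 31/4.
E[N | machine 2] = (5+9)/2 = 7.
E[N | machine 3] = (2+10+11+13)/4 = 9.
By the law of total expectation,
E[N] = (1/3)·(31/4) + (4/9)·(7) + (2/9)·(9) = 277/36.

277/36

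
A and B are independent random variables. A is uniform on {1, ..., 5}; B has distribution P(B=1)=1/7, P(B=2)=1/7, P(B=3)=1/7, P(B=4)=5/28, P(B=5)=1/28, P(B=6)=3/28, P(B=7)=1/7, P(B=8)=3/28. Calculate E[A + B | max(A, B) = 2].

10/3

P(max(A, B) = 2) = 3/35.
Summing (A+B)·P(x,y) over outcomes with max(A, B) = 2 gives 2/7.
E[A + B | max(A, B) = 2] = (2/7) / (3/35) = 10/3.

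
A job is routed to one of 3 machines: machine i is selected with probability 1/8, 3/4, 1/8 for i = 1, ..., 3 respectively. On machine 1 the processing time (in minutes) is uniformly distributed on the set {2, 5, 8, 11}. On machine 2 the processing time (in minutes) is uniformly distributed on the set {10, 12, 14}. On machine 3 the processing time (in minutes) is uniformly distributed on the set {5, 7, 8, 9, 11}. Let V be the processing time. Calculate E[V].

E[V | machine 1] = (2+5+8+11)/4 = 13/2.
E[V | machine 2] = (10+12+14)/3 = 12.
E[V | machine 3] = (5+7+8+9+11)/5 = 8.
E[V] = (1/8)·(13/2) + (3/4)·(12) + (1/8)·(8) = 173/16.

173/16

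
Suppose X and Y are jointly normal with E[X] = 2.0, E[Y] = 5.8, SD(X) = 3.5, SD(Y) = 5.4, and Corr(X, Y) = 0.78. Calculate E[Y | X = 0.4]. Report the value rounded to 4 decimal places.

3.8745

For a bivariate normal, E[Y | X=x] = μ_Y + ρ·(σ_Y/σ_X)·(x − μ_X).
E[Y | X=0.4] = 5.8 + (0.78)·(5.4/3.5)·(0.4 − (2.0)) = 5.8 + (1.20343)·(-1.6) = 3.8745.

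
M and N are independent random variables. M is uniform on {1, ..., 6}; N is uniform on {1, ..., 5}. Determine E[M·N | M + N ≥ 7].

P(M + N ≥ 7) = 1/2.
Summing MN·P(x,y) over outcomes with M + N ≥ 7 gives 49/6.
E[M·N | M + N ≥ 7] = (49/6) / (1/2) = 49/3.

49/3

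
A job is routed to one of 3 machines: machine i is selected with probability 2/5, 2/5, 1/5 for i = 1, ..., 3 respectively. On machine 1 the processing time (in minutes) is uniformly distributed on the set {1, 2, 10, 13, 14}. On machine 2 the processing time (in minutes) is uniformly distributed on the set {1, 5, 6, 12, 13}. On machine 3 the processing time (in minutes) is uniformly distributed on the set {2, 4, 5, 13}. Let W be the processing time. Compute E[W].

E[W | machine 1] = (1+2+10+13+14)/5 = 8.
E[W | machine 2] = (1+5+6+12+13)/5 = 37/5.
E[W | machine 3] = (2+4+5+13)/4 = 6.
E[W] = (2/5)·(8) + (2/5)·(37/5) + (1/5)·(6) = 184/25.

184/25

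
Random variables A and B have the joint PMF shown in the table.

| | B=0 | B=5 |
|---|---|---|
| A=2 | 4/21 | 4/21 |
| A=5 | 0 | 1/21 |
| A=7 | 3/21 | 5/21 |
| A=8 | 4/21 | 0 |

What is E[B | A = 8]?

P(A = 8) = 4/21.
Σ B·P over the event = 0·(4/21) = 0.
E[B | A = 8] = (0) / (4/21) = 0.

0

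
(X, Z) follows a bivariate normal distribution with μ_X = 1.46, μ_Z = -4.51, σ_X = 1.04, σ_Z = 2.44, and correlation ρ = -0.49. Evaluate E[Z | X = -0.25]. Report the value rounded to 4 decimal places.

The regression of Z on X has slope ρ·σ_Z/σ_X and passes through (μ_X, μ_Z).
E[Z | X=-0.25] = -4.51 + (-0.49)·(2.44/1.04)·(-0.25 − (1.46)) = -4.51 + (-1.1496)·(-1.71) = -2.5442.

-2.5442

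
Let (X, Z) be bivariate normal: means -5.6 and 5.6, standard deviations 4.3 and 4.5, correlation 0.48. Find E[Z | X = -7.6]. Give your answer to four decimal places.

The regression of Z on X has slope ρ·σ_Z/σ_X and passes through (μ_X, μ_Z).
E[Z | X=-7.6] = 5.6 + (0.48)·(4.5/4.3)·(-7.6 − (-5.6)) = 5.6 + (0.50233)·(-2) = 4.5953.

4.5953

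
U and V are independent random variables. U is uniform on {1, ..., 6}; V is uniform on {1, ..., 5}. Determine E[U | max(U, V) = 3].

P(max(U, V) = 3) = 1/6.
Summing U·P(x,y) over outcomes with max(U, V) = 3 gives 2/5.
E[U | max(U, V) = 3] = (2/5) / (1/6) = 12/5.

12/5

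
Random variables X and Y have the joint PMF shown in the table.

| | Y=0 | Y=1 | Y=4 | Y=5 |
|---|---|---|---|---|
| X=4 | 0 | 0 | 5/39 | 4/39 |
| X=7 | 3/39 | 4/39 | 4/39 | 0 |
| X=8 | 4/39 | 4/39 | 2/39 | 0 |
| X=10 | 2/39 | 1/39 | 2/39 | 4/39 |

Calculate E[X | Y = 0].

P(Y = 0) = 3/13.
Σ X·P over the event = 7·(3/39) + 8·(4/39) + 10·(2/39) = 73/39.
E[X | Y = 0] = (73/39) / (3/13) = 73/9.

73/9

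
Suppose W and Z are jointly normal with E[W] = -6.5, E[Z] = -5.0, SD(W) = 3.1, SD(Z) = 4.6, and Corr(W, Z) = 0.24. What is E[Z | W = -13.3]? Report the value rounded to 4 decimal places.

E[Z | W=x] = μ_Z + ρ(σ_Z/σ_W)(x − μ_W) for jointly normal variables.
E[Z | W=-13.3] = -5.0 + (0.24)·(4.6/3.1)·(-13.3 − (-6.5)) = -5.0 + (0.35613)·(-6.8) = -7.4217.

-7.4217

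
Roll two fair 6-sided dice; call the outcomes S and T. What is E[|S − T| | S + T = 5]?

Outcomes with S + T = 5: (1,4), (2,3), (3,2), (4,1), each with probability 1/36.
E[|S − T| | S + T = 5] = (3 + 1 + 1 + 3) / 4 = 2.

2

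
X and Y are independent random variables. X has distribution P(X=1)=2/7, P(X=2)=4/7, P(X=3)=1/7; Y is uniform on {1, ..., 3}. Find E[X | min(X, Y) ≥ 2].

11/5

P(min(X, Y) ≥ 2) = 10/21.
Summing X·P(x,y) over outcomes with min(X, Y) ≥ 2 gives 22/21.
E[X | min(X, Y) ≥ 2] = (22/21) / (10/21) = 11/5.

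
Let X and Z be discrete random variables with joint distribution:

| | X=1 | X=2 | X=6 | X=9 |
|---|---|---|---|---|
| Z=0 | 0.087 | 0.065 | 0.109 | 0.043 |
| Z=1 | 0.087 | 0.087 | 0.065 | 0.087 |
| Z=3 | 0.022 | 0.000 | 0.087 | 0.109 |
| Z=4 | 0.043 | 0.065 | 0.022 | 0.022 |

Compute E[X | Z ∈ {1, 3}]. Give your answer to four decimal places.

5.4393

P(Z ∈ {1, 3}) = 0.544.
Σ X·P over the event = 1·(0.087) + 1·(0.022) + 2·(0.087) + 6·(0.065) + 6·(0.087) + 9·(0.087) + 9·(0.109) = 2.959.
E[X | Z ∈ {1, 3}] = (2.959) / (0.544) = 5.4393.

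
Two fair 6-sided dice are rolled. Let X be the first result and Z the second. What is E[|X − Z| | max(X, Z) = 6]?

P(max(X, Z) = 6) = 11/36.
Summing |X−Z|·P(x,y) over outcomes with max(X, Z) = 6 gives 5/6.
E[|X − Z| | max(X, Z) = 6] = (5/6) / (11/36) = 30/11.

30/11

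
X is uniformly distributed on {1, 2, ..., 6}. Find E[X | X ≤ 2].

3/2

Given X ≤ 2, X is equally likely to be any of {1, 2}.
E[X | X ≤ 2] = (1 + 2) / 2 = 3/2.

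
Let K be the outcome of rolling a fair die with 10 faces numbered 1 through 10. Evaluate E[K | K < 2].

Given K < 2, K is equally likely to be any of {1}.
E[K | K < 2] = (1) / 1 = 1.

1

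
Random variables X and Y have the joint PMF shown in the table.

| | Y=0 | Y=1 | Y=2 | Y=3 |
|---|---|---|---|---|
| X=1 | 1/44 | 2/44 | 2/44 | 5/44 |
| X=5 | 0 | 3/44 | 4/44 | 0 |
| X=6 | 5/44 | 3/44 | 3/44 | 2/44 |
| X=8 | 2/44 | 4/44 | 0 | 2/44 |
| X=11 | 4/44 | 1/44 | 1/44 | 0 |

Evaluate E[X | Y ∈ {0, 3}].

P(Y ∈ {0, 3}) = 21/44.
Σ X·P over the event = 1·(1/44) + 1·(5/44) + 6·(5/44) + 6·(2/44) + 8·(2/44) + 8·(2/44) + 11·(4/44) = 31/11.
E[X | Y ∈ {0, 3}] = (31/11) / (21/44) = 124/21.

124/21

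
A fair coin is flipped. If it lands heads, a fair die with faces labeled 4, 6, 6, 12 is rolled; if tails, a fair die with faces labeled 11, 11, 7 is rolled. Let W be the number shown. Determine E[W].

E[W | heads] = (4+6+6+12)/4 = 7.
E[W | tails] = (11+11+7)/3 = 29/3.
E[W] = (1/2)·(7) + (1/2)·(29/3) = 25/3.

25/3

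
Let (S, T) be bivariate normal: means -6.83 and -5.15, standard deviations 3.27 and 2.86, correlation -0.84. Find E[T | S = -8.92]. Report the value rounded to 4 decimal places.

The regression of T on S has slope ρ·σ_T/σ_S and passes through (μ_S, μ_T).
E[T | S=-8.92] = -5.15 + (-0.84)·(2.86/3.27)·(-8.92 − (-6.83)) = -5.15 + (-0.73468)·(-2.09) = -3.6145.

-3.6145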